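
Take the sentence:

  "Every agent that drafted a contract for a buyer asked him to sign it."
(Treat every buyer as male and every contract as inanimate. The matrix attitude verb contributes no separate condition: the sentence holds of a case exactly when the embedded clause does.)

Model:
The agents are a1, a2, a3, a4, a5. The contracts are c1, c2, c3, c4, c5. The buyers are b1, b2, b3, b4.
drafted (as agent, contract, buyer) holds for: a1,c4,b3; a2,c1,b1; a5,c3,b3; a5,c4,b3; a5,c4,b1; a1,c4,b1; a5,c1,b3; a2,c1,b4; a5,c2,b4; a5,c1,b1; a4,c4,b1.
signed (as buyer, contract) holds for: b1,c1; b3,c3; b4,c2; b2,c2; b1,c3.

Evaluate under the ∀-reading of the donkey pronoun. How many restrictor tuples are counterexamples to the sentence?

"him" takes "a buyer" as antecedent and "it" takes "a contract"; both are donkey pronouns co-varying with the restrictor.
Strong reading: for every (a,c,b) with drafted(a,c,b), signed(b,c).
Restrictor triples: (a1,c4,b1)→signed(b1,c4) ✗  (a1,c4,b3)→signed(b3,c4) ✗  (a2,c1,b1)→signed(b1,c1) ✓  (a2,c1,b4)→signed(b4,c1) ✗  (a4,c4,b1)→signed(b1,c4) ✗  (a5,c1,b1)→signed(b1,c1) ✓  (a5,c1,b3)→signed(b3,c1) ✗  (a5,c2,b4)→signed(b4,c2) ✓  (a5,c3,b3)→signed(b3,c3) ✓  (a5,c4,b1)→signed(b1,c4) ✗  (a5,c4,b3)→signed(b3,c4) ✗
Counterexamples (restrictor triples failing the scope): 7.

7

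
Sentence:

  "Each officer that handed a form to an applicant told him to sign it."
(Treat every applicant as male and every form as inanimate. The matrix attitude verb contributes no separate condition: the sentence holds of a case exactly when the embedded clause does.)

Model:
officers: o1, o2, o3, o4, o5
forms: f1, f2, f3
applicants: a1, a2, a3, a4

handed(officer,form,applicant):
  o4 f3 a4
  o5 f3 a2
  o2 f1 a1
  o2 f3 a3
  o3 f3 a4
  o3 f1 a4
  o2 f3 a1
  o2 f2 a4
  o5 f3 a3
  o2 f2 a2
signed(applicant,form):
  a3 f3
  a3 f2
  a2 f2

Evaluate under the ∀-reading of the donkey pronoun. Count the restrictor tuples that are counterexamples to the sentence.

"him" takes "an applicant" as antecedent and "it" takes "a form"; both are donkey pronouns co-varying with the restrictor.
Strong reading: for every (o,f,a) with handed(o,f,a), signed(a,f).
Restrictor triples: (o2,f1,a1)→signed(a1,f1) ✗  (o2,f2,a2)→signed(a2,f2) ✓  (o2,f2,a4)→signed(a4,f2) ✗  (o2,f3,a1)→signed(a1,f3) ✗  (o2,f3,a3)→signed(a3,f3) ✓  (o3,f1,a4)→signed(a4,f1) ✗  (o3,f3,a4)→signed(a4,f3) ✗  (o4,f3,a4)→signed(a4,f3) ✗  (o5,f3,a2)→signed(a2,f3) ✗  (o5,f3,a3)→signed(a3,f3) ✓
Counterexamples (restrictor triples failing the scope): 7.

7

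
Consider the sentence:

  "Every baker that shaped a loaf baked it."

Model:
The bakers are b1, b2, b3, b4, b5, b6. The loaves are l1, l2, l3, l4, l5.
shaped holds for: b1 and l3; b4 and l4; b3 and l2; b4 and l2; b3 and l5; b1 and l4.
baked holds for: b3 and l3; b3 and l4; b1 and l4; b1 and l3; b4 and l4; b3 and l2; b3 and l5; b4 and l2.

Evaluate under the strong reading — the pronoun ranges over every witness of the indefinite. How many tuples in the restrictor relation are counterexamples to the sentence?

0

"it" takes "a loaf" as antecedent — a donkey pronoun bound across the clause boundary.
Strong reading: for every (b,l) with shaped(b,l), baked(b,l).
Restrictor pairs: (b1,l3) ✓  (b1,l4) ✓  (b3,l2) ✓  (b3,l5) ✓  (b4,l2) ✓  (b4,l4) ✓
Counterexamples (restrictor pairs failing the scope): 0.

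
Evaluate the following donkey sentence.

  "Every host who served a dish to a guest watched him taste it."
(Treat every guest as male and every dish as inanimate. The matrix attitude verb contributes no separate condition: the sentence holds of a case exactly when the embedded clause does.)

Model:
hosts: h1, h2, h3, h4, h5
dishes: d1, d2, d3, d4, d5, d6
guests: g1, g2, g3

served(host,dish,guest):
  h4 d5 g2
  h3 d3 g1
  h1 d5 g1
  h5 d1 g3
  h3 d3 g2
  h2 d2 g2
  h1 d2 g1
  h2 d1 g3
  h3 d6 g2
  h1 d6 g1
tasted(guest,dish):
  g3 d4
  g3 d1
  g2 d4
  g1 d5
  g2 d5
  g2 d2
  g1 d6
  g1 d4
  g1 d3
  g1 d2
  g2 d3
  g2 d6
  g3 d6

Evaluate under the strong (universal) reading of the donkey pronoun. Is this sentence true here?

True

"him" takes "a guest" as antecedent and "it" takes "a dish"; both are donkey pronouns co-varying with the restrictor.
Strong reading: for every (h,d,g) with served(h,d,g), tasted(g,d).
Restrictor triples: (h1,d2,g1)→tasted(g1,d2) ✓  (h1,d5,g1)→tasted(g1,d5) ✓  (h1,d6,g1)→tasted(g1,d6) ✓  (h2,d1,g3)→tasted(g3,d1) ✓  (h2,d2,g2)→tasted(g2,d2) ✓  (h3,d3,g1)→tasted(g1,d3) ✓  (h3,d3,g2)→tasted(g2,d3) ✓  (h3,d6,g2)→tasted(g2,d6) ✓  (h4,d5,g2)→tasted(g2,d5) ✓  (h5,d1,g3)→tasted(g3,d1) ✓
Every restrictor triple satisfies the scope.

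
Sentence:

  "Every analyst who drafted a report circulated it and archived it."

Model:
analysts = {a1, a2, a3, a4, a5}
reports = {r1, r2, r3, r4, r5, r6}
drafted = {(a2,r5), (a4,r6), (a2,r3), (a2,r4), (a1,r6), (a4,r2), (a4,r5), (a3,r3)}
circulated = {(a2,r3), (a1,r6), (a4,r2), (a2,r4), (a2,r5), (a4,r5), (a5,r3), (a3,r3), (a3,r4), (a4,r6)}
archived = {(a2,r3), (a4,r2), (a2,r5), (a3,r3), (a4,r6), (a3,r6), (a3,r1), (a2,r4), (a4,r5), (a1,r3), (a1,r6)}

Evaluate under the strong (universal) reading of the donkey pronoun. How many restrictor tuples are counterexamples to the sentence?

0

"it" takes "a report" as antecedent — a donkey pronoun bound across the clause boundary.
Strong reading: for every (a,r) with drafted(a,r), circulated(a,r) ∧ archived(a,r).
Restrictor pairs: (a1,r6) ✓  (a2,r3) ✓  (a2,r4) ✓  (a2,r5) ✓  (a3,r3) ✓  (a4,r2) ✓  (a4,r5) ✓  (a4,r6) ✓
Counterexamples (restrictor pairs failing the scope): 0.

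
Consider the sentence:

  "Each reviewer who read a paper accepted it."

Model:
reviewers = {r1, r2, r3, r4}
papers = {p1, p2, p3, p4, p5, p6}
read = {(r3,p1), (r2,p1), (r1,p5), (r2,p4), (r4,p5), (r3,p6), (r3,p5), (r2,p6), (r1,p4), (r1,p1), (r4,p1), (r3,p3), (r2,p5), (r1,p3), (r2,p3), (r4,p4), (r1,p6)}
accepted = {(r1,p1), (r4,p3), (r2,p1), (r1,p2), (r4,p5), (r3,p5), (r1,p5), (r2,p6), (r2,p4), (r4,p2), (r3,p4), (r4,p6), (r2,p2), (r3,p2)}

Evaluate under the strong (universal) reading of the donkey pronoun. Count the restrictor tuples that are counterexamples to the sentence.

"it" takes "a paper" as antecedent — a donkey pronoun bound across the clause boundary.
Strong reading: for every (r,p) with read(r,p), accepted(r,p).
Restrictor pairs: (r1,p1) ✓  (r1,p3) ✗  (r1,p4) ✗  (r1,p5) ✓  (r1,p6) ✗  (r2,p1) ✓  (r2,p3) ✗  (r2,p4) ✓  (r2,p5) ✗  (r2,p6) ✓  (r3,p1) ✗  (r3,p3) ✗  (r3,p5) ✓  (r3,p6) ✗  (r4,p1) ✗  (r4,p4) ✗  (r4,p5) ✓
Counterexamples (restrictor pairs failing the scope): 10.

10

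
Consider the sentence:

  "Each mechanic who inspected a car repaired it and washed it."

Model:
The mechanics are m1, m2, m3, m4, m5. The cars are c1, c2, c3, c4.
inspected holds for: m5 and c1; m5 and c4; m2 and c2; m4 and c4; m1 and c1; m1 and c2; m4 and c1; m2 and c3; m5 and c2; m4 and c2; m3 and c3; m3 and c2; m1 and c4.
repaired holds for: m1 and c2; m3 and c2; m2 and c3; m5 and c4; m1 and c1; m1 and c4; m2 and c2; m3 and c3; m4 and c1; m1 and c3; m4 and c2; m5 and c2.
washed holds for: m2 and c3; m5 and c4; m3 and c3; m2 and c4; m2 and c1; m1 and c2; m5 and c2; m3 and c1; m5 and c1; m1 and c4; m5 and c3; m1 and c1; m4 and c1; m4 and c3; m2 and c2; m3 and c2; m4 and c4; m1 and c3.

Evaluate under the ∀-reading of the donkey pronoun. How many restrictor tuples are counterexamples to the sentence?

3

"it" takes "a car" as antecedent — a donkey pronoun bound across the clause boundary.
Strong reading: for every (m,c) with inspected(m,c), repaired(m,c) ∧ washed(m,c).
Restrictor pairs: (m1,c1) ✓  (m1,c2) ✓  (m1,c4) ✓  (m2,c2) ✓  (m2,c3) ✓  (m3,c2) ✓  (m3,c3) ✓  (m4,c1) ✓  (m4,c2) ✗  (m4,c4) ✗  (m5,c1) ✗  (m5,c2) ✓  (m5,c4) ✓
Counterexamples (restrictor pairs failing the scope): 3.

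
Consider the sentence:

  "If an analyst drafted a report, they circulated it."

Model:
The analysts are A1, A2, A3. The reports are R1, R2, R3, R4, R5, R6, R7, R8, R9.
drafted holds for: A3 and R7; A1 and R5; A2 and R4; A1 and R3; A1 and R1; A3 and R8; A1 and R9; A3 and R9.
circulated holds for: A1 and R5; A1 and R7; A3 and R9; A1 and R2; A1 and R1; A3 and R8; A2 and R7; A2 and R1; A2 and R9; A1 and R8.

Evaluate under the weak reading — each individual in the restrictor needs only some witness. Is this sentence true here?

"it" takes "a report" as antecedent — a donkey pronoun bound across the clause boundary.
Weak reading: every analyst a with some drafted-report has at least one drafted-report r such that circulated(a,r).
Per analyst: A1:✓  A2:✗  A3:✓
A2 has no witness among its drafted-reports.

False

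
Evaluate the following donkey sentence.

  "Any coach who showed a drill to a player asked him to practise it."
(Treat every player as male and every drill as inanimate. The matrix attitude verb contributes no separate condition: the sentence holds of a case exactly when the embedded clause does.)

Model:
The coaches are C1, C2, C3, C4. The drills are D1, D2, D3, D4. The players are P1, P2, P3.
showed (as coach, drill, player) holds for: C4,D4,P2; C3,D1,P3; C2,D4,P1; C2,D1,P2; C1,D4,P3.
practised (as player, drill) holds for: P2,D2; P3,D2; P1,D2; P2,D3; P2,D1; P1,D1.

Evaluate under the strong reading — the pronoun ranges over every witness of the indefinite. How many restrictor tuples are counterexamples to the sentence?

"him" takes "a player" as antecedent and "it" takes "a drill"; both are donkey pronouns co-varying with the restrictor.
Strong reading: for every (c,d,p) with showed(c,d,p), practised(p,d).
Restrictor triples: (C1,D4,P3)→practised(P3,D4) ✗  (C2,D1,P2)→practised(P2,D1) ✓  (C2,D4,P1)→practised(P1,D4) ✗  (C3,D1,P3)→practised(P3,D1) ✗  (C4,D4,P2)→practised(P2,D4) ✗
Counterexamples (restrictor triples failing the scope): 4.

4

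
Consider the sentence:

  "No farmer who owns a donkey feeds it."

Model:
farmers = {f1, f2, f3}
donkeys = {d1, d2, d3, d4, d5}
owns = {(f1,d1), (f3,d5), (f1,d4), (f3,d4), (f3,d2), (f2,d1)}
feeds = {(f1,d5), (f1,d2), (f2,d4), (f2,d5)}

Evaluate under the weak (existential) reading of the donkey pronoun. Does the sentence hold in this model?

"it" takes "a donkey" as antecedent — a donkey pronoun bound across the clause boundary.
Truth condition: for no (f,d) with owns(f,d) does feeds(f,d) hold.
Restrictor pairs — does the scope hold? (f1,d1):fails  (f1,d4):fails  (f2,d1):fails  (f3,d2):fails  (f3,d4):fails  (f3,d5):fails
Scope holds for no restrictor pair, so the sentence is true.

True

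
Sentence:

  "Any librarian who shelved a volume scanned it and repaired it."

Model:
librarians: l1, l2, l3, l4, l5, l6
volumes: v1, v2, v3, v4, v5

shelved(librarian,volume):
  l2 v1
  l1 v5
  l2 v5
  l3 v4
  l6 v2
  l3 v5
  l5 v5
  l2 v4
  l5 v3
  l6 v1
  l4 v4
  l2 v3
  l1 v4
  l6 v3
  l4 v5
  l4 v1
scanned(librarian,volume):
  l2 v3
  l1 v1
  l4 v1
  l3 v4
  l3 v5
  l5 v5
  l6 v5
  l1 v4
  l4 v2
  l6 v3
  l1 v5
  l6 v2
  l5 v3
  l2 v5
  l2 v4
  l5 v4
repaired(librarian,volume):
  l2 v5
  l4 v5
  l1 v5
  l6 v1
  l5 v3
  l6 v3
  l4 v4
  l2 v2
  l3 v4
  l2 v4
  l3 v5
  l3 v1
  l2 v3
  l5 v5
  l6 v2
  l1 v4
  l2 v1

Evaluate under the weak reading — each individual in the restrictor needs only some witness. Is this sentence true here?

"it" takes "a volume" as antecedent — a donkey pronoun bound across the clause boundary.
Weak reading: every librarian l with some shelved-volume has at least one shelved-volume v such that scanned(l,v) ∧ repaired(l,v).
Per librarian: l1:✓  l2:✓  l3:✓  l4:✗  l5:✓  l6:✓
l4 has no witness among its shelved-volumes.

False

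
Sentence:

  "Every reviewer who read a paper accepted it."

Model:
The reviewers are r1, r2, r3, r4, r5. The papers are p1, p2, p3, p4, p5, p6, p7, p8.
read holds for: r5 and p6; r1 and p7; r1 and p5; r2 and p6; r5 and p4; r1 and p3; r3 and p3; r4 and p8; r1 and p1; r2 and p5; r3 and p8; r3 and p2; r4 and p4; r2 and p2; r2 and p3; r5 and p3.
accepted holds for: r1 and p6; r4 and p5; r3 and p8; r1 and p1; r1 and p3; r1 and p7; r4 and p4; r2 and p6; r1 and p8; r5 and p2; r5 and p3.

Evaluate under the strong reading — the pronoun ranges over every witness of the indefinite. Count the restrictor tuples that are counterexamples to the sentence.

9

"it" takes "a paper" as antecedent — a donkey pronoun bound across the clause boundary.
Strong reading: for every (r,p) with read(r,p), accepted(r,p).
Restrictor pairs: (r1,p1) ✓  (r1,p3) ✓  (r1,p5) ✗  (r1,p7) ✓  (r2,p2) ✗  (r2,p3) ✗  (r2,p5) ✗  (r2,p6) ✓  (r3,p2) ✗  (r3,p3) ✗  (r3,p8) ✓  (r4,p4) ✓  (r4,p8) ✗  (r5,p3) ✓  (r5,p4) ✗  (r5,p6) ✗
Counterexamples (restrictor pairs failing the scope): 9.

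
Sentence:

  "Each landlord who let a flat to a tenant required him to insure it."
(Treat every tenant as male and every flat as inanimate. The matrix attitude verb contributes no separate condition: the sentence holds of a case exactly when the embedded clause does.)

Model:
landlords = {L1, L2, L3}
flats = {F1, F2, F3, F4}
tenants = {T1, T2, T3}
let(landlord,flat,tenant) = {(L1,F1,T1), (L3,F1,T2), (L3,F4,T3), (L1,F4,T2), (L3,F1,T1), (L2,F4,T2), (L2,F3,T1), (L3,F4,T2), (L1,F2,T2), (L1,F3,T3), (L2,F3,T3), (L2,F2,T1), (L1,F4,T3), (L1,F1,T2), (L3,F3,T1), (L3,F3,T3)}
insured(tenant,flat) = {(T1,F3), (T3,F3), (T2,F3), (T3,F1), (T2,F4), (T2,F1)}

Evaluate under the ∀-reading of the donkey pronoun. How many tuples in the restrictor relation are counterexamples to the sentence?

"him" takes "a tenant" as antecedent and "it" takes "a flat"; both are donkey pronouns co-varying with the restrictor.
Strong reading: for every (l,f,t) with let(l,f,t), insured(t,f).
Restrictor triples: (L1,F1,T1)→insured(T1,F1) ✗  (L1,F1,T2)→insured(T2,F1) ✓  (L1,F2,T2)→insured(T2,F2) ✗  (L1,F3,T3)→insured(T3,F3) ✓  (L1,F4,T2)→insured(T2,F4) ✓  (L1,F4,T3)→insured(T3,F4) ✗  (L2,F2,T1)→insured(T1,F2) ✗  (L2,F3,T1)→insured(T1,F3) ✓  (L2,F3,T3)→insured(T3,F3) ✓  (L2,F4,T2)→insured(T2,F4) ✓  (L3,F1,T1)→insured(T1,F1) ✗  (L3,F1,T2)→insured(T2,F1) ✓  (L3,F3,T1)→insured(T1,F3) ✓  (L3,F3,T3)→insured(T3,F3) ✓  (L3,F4,T2)→insured(T2,F4) ✓  (L3,F4,T3)→insured(T3,F4) ✗
Counterexamples (restrictor triples failing the scope): 6.

6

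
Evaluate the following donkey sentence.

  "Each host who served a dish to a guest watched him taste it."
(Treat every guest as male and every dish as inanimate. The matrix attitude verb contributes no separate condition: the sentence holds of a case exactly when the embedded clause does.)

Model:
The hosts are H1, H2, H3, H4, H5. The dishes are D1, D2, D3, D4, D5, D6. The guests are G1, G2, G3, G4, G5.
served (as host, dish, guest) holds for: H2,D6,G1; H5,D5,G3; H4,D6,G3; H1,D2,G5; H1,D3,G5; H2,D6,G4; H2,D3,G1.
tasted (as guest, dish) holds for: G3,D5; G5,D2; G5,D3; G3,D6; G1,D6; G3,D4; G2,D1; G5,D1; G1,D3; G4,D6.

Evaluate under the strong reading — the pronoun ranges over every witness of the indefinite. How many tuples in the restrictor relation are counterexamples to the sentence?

"him" takes "a guest" as antecedent and "it" takes "a dish"; both are donkey pronouns co-varying with the restrictor.
Strong reading: for every (h,d,g) with served(h,d,g), tasted(g,d).
Restrictor triples: (H1,D2,G5)→tasted(G5,D2) ✓  (H1,D3,G5)→tasted(G5,D3) ✓  (H2,D3,G1)→tasted(G1,D3) ✓  (H2,D6,G1)→tasted(G1,D6) ✓  (H2,D6,G4)→tasted(G4,D6) ✓  (H4,D6,G3)→tasted(G3,D6) ✓  (H5,D5,G3)→tasted(G3,D5) ✓
Counterexamples (restrictor triples failing the scope): 0.

0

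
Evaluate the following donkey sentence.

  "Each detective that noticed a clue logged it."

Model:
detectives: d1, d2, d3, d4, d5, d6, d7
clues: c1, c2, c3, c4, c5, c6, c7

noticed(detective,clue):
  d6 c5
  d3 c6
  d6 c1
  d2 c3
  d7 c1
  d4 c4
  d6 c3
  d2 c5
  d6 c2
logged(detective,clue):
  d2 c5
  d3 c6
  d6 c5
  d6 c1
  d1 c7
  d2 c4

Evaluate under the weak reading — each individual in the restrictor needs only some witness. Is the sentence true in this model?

False

"it" takes "a clue" as antecedent — a donkey pronoun bound across the clause boundary.
Weak reading: every detective d with some noticed-clue has at least one noticed-clue c such that logged(d,c).
Per detective: d2:✓  d3:✓  d4:✗  d6:✓  d7:✗
d4 has no witness among its noticed-clues.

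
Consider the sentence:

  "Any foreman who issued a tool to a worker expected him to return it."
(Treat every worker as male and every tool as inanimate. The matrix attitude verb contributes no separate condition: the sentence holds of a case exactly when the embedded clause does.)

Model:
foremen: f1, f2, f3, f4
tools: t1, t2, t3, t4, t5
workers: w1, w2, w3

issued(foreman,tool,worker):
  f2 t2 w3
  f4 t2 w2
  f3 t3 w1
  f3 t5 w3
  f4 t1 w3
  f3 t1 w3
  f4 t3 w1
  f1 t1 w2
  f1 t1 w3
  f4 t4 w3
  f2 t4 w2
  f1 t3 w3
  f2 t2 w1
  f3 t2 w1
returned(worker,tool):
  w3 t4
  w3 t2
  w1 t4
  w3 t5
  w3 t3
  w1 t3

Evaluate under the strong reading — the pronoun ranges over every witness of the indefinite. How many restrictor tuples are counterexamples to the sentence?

8

"him" takes "a worker" as antecedent and "it" takes "a tool"; both are donkey pronouns co-varying with the restrictor.
Strong reading: for every (f,t,w) with issued(f,t,w), returned(w,t).
Restrictor triples: (f1,t1,w2)→returned(w2,t1) ✗  (f1,t1,w3)→returned(w3,t1) ✗  (f1,t3,w3)→returned(w3,t3) ✓  (f2,t2,w1)→returned(w1,t2) ✗  (f2,t2,w3)→returned(w3,t2) ✓  (f2,t4,w2)→returned(w2,t4) ✗  (f3,t1,w3)→returned(w3,t1) ✗  (f3,t2,w1)→returned(w1,t2) ✗  (f3,t3,w1)→returned(w1,t3) ✓  (f3,t5,w3)→returned(w3,t5) ✓  (f4,t1,w3)→returned(w3,t1) ✗  (f4,t2,w2)→returned(w2,t2) ✗  (f4,t3,w1)→returned(w1,t3) ✓  (f4,t4,w3)→returned(w3,t4) ✓
Counterexamples (restrictor triples failing the scope): 8.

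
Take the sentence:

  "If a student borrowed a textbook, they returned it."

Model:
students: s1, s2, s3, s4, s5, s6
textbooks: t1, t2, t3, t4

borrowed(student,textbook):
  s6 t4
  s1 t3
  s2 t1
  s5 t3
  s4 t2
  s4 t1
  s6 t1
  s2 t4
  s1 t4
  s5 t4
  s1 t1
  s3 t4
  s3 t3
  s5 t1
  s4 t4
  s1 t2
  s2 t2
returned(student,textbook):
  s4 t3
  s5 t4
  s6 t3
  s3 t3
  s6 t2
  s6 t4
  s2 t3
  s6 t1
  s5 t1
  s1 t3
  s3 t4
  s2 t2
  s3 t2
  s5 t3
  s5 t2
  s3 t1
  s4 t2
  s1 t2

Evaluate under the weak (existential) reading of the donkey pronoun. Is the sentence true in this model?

True

"it" takes "a textbook" as antecedent — a donkey pronoun bound across the clause boundary.
Weak reading: every student s with some borrowed-textbook has at least one borrowed-textbook t such that returned(s,t).
Per student: s1:✓  s2:✓  s3:✓  s4:✓  s5:✓  s6:✓
Every student in the restrictor has a witness.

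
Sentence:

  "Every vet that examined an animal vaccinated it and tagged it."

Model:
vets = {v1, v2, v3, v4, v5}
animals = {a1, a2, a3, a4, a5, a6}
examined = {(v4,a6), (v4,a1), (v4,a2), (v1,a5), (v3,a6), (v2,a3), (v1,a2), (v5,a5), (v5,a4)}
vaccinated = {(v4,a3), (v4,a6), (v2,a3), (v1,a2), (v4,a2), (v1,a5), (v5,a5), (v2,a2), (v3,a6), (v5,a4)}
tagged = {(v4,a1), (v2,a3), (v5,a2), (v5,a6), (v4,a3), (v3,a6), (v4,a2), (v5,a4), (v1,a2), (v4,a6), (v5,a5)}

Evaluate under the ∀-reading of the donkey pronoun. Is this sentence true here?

"it" takes "an animal" as antecedent — a donkey pronoun bound across the clause boundary.
Strong reading: for every (v,a) with examined(v,a), vaccinated(v,a) ∧ tagged(v,a).
Restrictor pairs: (v1,a2) ✓  (v1,a5) ✗  (v2,a3) ✓  (v3,a6) ✓  (v4,a1) ✗  (v4,a2) ✓  (v4,a6) ✓  (v5,a4) ✓  (v5,a5) ✓
Counterexample: (v1,a5) is in examined but fails the scope.

False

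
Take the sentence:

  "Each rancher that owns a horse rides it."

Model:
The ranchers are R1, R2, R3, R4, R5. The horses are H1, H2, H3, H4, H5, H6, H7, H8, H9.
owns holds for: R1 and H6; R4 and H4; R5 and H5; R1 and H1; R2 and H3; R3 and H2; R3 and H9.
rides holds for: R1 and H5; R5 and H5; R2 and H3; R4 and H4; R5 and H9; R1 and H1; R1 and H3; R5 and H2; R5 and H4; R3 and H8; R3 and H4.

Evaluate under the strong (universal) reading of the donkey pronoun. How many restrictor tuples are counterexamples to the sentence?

3

"it" takes "a horse" as antecedent — a donkey pronoun bound across the clause boundary.
Strong reading: for every (r,h) with owns(r,h), rides(r,h).
Restrictor pairs: (R1,H1) ✓  (R1,H6) ✗  (R2,H3) ✓  (R3,H2) ✗  (R3,H9) ✗  (R4,H4) ✓  (R5,H5) ✓
Counterexamples (restrictor pairs failing the scope): 3.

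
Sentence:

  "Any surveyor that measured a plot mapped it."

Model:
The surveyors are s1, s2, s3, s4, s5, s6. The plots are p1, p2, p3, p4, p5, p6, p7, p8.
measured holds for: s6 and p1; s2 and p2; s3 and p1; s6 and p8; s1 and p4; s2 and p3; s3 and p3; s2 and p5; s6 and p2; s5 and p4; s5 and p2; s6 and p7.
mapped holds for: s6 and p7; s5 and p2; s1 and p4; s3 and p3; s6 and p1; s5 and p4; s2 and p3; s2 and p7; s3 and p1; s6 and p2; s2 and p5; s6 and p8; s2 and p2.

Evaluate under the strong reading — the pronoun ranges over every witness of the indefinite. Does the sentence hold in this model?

"it" takes "a plot" as antecedent — a donkey pronoun bound across the clause boundary.
Strong reading: for every (s,p) with measured(s,p), mapped(s,p).
Restrictor pairs: (s1,p4) ✓  (s2,p2) ✓  (s2,p3) ✓  (s2,p5) ✓  (s3,p1) ✓  (s3,p3) ✓  (s5,p2) ✓  (s5,p4) ✓  (s6,p1) ✓  (s6,p2) ✓  (s6,p7) ✓  (s6,p8) ✓
Every restrictor pair satisfies the scope.

True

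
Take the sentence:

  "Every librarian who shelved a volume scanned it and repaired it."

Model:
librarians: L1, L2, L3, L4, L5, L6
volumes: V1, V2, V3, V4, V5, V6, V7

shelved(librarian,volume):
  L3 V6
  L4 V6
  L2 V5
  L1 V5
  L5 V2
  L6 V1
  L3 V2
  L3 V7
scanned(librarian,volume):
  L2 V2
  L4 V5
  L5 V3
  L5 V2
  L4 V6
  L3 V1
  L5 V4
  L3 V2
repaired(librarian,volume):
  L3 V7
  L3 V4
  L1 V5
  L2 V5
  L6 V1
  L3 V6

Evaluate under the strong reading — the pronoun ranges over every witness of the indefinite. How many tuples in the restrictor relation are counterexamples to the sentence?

8

"it" takes "a volume" as antecedent — a donkey pronoun bound across the clause boundary.
Strong reading: for every (l,v) with shelved(l,v), scanned(l,v) ∧ repaired(l,v).
Restrictor pairs: (L1,V5) ✗  (L2,V5) ✗  (L3,V2) ✗  (L3,V6) ✗  (L3,V7) ✗  (L4,V6) ✗  (L5,V2) ✗  (L6,V1) ✗
Counterexamples (restrictor pairs failing the scope): 8.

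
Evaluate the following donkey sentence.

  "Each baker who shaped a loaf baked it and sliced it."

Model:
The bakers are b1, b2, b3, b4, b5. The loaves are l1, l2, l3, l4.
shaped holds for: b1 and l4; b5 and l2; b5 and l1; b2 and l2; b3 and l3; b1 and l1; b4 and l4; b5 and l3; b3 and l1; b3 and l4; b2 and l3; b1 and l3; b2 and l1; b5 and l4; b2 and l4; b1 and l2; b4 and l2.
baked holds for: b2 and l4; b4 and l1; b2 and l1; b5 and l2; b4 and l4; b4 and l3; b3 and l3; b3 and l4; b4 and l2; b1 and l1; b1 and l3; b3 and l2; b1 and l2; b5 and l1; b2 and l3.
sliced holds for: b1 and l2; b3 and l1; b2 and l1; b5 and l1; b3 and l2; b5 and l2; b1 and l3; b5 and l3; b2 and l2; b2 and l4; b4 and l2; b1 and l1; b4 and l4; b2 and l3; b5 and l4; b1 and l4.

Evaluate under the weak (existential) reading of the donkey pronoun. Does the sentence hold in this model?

"it" takes "a loaf" as antecedent — a donkey pronoun bound across the clause boundary.
Weak reading: every baker b with some shaped-loaf has at least one shaped-loaf l such that baked(b,l) ∧ sliced(b,l).
Per baker: b1:✓  b2:✓  b3:✗  b4:✓  b5:✓
b3 has no witness among its shaped-loaves.

False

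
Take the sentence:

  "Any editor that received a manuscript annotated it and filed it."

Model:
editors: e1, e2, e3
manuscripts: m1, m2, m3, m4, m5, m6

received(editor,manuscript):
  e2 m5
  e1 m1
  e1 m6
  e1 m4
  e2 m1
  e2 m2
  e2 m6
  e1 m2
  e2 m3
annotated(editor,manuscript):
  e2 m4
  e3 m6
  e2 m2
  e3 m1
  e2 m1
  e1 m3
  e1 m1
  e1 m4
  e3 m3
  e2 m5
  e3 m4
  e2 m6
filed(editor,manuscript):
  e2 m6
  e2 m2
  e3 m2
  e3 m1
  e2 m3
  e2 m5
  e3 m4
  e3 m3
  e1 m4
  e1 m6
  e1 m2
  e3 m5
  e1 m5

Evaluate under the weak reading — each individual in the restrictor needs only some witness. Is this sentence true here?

True

"it" takes "a manuscript" as antecedent — a donkey pronoun bound across the clause boundary.
Weak reading: every editor e with some received-manuscript has at least one received-manuscript m such that annotated(e,m) ∧ filed(e,m).
Per editor: e1:✓  e2:✓
Every editor in the restrictor has a witness.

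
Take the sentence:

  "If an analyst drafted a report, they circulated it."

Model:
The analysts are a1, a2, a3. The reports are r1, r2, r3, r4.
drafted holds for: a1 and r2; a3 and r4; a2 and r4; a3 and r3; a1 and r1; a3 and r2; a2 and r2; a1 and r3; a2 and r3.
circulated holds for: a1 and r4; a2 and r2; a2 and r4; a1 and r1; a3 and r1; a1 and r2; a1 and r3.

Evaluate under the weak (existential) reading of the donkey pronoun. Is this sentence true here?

False

"it" takes "a report" as antecedent — a donkey pronoun bound across the clause boundary.
Weak reading: every analyst a with some drafted-report has at least one drafted-report r such that circulated(a,r).
Per analyst: a1:✓  a2:✓  a3:✗
a3 has no witness among its drafted-reports.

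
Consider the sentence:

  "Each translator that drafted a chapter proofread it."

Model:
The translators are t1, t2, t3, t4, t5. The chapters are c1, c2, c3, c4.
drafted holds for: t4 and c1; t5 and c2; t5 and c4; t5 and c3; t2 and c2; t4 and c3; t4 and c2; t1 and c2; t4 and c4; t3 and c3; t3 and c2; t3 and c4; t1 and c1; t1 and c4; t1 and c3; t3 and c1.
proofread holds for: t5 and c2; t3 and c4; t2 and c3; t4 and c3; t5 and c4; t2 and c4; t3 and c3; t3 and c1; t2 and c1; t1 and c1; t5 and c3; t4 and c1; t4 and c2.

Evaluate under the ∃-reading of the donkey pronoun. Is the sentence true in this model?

False

"it" takes "a chapter" as antecedent — a donkey pronoun bound across the clause boundary.
Weak reading: every translator t with some drafted-chapter has at least one drafted-chapter c such that proofread(t,c).
Per translator: t1:✓  t2:✗  t3:✓  t4:✓  t5:✓
t2 has no witness among its drafted-chapters.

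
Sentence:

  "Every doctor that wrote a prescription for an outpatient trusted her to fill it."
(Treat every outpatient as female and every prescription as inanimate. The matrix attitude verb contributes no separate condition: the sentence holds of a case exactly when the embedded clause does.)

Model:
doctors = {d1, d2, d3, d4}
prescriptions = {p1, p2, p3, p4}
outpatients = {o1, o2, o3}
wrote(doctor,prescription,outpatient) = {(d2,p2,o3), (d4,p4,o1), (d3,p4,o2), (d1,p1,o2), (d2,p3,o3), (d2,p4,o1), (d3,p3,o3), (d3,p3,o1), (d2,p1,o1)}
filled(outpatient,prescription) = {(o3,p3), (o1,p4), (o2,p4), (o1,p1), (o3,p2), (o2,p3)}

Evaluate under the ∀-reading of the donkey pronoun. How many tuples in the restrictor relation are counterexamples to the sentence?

"her" takes "an outpatient" as antecedent and "it" takes "a prescription"; both are donkey pronouns co-varying with the restrictor.
Strong reading: for every (d,p,o) with wrote(d,p,o), filled(o,p).
Restrictor triples: (d1,p1,o2)→filled(o2,p1) ✗  (d2,p1,o1)→filled(o1,p1) ✓  (d2,p2,o3)→filled(o3,p2) ✓  (d2,p3,o3)→filled(o3,p3) ✓  (d2,p4,o1)→filled(o1,p4) ✓  (d3,p3,o1)→filled(o1,p3) ✗  (d3,p3,o3)→filled(o3,p3) ✓  (d3,p4,o2)→filled(o2,p4) ✓  (d4,p4,o1)→filled(o1,p4) ✓
Counterexamples (restrictor triples failing the scope): 2.

2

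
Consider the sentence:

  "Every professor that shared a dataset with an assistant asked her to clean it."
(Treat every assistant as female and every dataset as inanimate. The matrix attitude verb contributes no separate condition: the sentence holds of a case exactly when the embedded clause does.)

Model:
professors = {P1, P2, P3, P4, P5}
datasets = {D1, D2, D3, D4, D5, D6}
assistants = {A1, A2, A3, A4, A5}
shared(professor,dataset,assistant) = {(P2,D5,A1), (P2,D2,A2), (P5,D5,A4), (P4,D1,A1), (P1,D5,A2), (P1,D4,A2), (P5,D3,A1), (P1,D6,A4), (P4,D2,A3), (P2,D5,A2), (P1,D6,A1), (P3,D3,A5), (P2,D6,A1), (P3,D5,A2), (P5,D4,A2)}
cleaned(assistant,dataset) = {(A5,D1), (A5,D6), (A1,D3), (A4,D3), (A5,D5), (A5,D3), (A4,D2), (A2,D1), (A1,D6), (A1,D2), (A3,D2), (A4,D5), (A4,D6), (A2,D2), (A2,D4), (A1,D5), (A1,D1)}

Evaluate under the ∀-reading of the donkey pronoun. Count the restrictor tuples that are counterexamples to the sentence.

3

"her" takes "an assistant" as antecedent and "it" takes "a dataset"; both are donkey pronouns co-varying with the restrictor.
Strong reading: for every (p,d,a) with shared(p,d,a), cleaned(a,d).
Restrictor triples: (P1,D4,A2)→cleaned(A2,D4) ✓  (P1,D5,A2)→cleaned(A2,D5) ✗  (P1,D6,A1)→cleaned(A1,D6) ✓  (P1,D6,A4)→cleaned(A4,D6) ✓  (P2,D2,A2)→cleaned(A2,D2) ✓  (P2,D5,A1)→cleaned(A1,D5) ✓  (P2,D5,A2)→cleaned(A2,D5) ✗  (P2,D6,A1)→cleaned(A1,D6) ✓  (P3,D3,A5)→cleaned(A5,D3) ✓  (P3,D5,A2)→cleaned(A2,D5) ✗  (P4,D1,A1)→cleaned(A1,D1) ✓  (P4,D2,A3)→cleaned(A3,D2) ✓  (P5,D3,A1)→cleaned(A1,D3) ✓  (P5,D4,A2)→cleaned(A2,D4) ✓  (P5,D5,A4)→cleaned(A4,D5) ✓
Counterexamples (restrictor triples failing the scope): 3.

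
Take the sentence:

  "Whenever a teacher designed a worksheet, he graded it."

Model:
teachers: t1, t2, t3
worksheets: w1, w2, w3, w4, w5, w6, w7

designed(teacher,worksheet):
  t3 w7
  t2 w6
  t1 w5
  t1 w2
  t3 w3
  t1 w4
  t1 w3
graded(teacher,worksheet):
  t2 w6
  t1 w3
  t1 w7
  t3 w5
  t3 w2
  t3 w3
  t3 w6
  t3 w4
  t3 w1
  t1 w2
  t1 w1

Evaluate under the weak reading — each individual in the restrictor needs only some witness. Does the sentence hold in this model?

True

"it" takes "a worksheet" as antecedent — a donkey pronoun bound across the clause boundary.
Weak reading: every teacher t with some designed-worksheet has at least one designed-worksheet w such that graded(t,w).
Per teacher: t1:✓  t2:✓  t3:✓
Every teacher in the restrictor has a witness.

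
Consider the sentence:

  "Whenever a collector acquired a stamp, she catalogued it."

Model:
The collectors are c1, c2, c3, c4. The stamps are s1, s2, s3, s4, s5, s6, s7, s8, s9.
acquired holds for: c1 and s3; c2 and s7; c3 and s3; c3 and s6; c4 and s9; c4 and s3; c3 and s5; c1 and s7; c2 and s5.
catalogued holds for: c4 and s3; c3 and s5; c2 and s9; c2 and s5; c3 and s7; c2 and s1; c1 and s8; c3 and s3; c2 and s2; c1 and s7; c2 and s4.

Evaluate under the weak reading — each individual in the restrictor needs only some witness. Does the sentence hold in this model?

"it" takes "a stamp" as antecedent — a donkey pronoun bound across the clause boundary.
Weak reading: every collector c with some acquired-stamp has at least one acquired-stamp s such that catalogued(c,s).
Per collector: c1:✓  c2:✓  c3:✓  c4:✓
Every collector in the restrictor has a witness.

True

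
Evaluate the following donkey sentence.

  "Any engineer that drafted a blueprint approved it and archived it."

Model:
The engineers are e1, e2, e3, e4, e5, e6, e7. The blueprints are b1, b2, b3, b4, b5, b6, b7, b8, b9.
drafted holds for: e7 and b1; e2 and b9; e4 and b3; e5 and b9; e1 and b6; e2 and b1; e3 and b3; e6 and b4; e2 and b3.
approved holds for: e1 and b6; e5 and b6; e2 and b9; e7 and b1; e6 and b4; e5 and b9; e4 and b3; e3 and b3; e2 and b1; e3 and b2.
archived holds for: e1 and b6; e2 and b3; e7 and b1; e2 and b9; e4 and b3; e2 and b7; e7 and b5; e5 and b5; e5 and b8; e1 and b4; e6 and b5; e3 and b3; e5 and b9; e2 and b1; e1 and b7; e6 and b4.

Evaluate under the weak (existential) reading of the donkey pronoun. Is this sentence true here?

"it" takes "a blueprint" as antecedent — a donkey pronoun bound across the clause boundary.
Weak reading: every engineer e with some drafted-blueprint has at least one drafted-blueprint b such that approved(e,b) ∧ archived(e,b).
Per engineer: e1:✓  e2:✓  e3:✓  e4:✓  e5:✓  e6:✓  e7:✓
Every engineer in the restrictor has a witness.

True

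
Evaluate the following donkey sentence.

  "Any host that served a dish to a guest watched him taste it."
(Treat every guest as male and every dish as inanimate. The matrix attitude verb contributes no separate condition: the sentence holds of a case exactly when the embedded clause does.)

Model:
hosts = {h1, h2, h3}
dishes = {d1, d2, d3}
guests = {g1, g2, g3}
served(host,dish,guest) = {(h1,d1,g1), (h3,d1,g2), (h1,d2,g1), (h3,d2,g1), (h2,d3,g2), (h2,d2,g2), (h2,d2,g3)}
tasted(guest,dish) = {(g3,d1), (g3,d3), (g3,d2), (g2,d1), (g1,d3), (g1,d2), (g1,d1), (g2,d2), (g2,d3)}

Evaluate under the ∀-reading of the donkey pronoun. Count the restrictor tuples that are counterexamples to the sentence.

0

"him" takes "a guest" as antecedent and "it" takes "a dish"; both are donkey pronouns co-varying with the restrictor.
Strong reading: for every (h,d,g) with served(h,d,g), tasted(g,d).
Restrictor triples: (h1,d1,g1)→tasted(g1,d1) ✓  (h1,d2,g1)→tasted(g1,d2) ✓  (h2,d2,g2)→tasted(g2,d2) ✓  (h2,d2,g3)→tasted(g3,d2) ✓  (h2,d3,g2)→tasted(g2,d3) ✓  (h3,d1,g2)→tasted(g2,d1) ✓  (h3,d2,g1)→tasted(g1,d2) ✓
Counterexamples (restrictor triples failing the scope): 0.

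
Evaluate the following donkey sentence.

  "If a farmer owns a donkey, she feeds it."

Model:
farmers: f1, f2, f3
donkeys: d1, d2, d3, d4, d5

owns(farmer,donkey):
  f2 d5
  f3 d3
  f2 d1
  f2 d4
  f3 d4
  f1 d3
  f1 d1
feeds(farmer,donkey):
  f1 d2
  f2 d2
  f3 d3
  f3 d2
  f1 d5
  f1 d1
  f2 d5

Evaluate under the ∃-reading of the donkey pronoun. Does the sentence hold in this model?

True

"it" takes "a donkey" as antecedent — a donkey pronoun bound across the clause boundary.
Weak reading: every farmer f with some owns-donkey has at least one owns-donkey d such that feeds(f,d).
Per farmer: f1:✓  f2:✓  f3:✓
Every farmer in the restrictor has a witness.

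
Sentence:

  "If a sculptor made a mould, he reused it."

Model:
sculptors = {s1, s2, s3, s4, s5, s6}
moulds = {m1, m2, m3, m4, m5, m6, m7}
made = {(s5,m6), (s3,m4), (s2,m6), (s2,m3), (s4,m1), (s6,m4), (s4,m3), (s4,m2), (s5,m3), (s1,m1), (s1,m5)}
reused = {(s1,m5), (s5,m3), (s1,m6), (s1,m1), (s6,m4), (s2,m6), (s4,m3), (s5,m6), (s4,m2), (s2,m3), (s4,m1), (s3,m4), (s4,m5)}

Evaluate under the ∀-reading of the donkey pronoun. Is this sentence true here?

"it" takes "a mould" as antecedent — a donkey pronoun bound across the clause boundary.
Strong reading: for every (s,m) with made(s,m), reused(s,m).
Restrictor pairs: (s1,m1) ✓  (s1,m5) ✓  (s2,m3) ✓  (s2,m6) ✓  (s3,m4) ✓  (s4,m1) ✓  (s4,m2) ✓  (s4,m3) ✓  (s5,m3) ✓  (s5,m6) ✓  (s6,m4) ✓
Every restrictor pair satisfies the scope.

True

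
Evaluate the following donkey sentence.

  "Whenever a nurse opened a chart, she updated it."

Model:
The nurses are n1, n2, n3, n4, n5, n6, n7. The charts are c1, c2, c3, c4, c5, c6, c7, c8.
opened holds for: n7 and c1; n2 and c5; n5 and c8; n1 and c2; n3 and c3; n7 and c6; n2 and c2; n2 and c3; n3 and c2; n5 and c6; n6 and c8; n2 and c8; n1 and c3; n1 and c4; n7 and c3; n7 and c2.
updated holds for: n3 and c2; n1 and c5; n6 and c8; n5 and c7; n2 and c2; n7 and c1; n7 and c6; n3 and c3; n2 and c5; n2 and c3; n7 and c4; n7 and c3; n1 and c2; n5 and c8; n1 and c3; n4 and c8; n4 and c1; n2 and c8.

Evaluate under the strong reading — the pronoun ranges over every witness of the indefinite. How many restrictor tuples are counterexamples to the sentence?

"it" takes "a chart" as antecedent — a donkey pronoun bound across the clause boundary.
Strong reading: for every (n,c) with opened(n,c), updated(n,c).
Restrictor pairs: (n1,c2) ✓  (n1,c3) ✓  (n1,c4) ✗  (n2,c2) ✓  (n2,c3) ✓  (n2,c5) ✓  (n2,c8) ✓  (n3,c2) ✓  (n3,c3) ✓  (n5,c6) ✗  (n5,c8) ✓  (n6,c8) ✓  (n7,c1) ✓  (n7,c2) ✗  (n7,c3) ✓  (n7,c6) ✓
Counterexamples (restrictor pairs failing the scope): 3.

3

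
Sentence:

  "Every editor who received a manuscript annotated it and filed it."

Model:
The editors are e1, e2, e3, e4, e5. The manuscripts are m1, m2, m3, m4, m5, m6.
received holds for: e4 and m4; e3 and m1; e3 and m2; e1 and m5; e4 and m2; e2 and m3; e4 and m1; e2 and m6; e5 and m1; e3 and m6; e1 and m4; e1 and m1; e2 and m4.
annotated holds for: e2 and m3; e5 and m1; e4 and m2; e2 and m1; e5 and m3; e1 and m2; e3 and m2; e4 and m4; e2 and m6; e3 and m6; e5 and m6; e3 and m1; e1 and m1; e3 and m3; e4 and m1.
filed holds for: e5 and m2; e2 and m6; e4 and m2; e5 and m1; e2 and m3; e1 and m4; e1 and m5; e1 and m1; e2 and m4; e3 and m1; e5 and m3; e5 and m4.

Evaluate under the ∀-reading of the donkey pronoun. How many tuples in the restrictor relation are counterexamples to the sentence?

7

"it" takes "a manuscript" as antecedent — a donkey pronoun bound across the clause boundary.
Strong reading: for every (e,m) with received(e,m), annotated(e,m) ∧ filed(e,m).
Restrictor pairs: (e1,m1) ✓  (e1,m4) ✗  (e1,m5) ✗  (e2,m3) ✓  (e2,m4) ✗  (e2,m6) ✓  (e3,m1) ✓  (e3,m2) ✗  (e3,m6) ✗  (e4,m1) ✗  (e4,m2) ✓  (e4,m4) ✗  (e5,m1) ✓
Counterexamples (restrictor pairs failing the scope): 7.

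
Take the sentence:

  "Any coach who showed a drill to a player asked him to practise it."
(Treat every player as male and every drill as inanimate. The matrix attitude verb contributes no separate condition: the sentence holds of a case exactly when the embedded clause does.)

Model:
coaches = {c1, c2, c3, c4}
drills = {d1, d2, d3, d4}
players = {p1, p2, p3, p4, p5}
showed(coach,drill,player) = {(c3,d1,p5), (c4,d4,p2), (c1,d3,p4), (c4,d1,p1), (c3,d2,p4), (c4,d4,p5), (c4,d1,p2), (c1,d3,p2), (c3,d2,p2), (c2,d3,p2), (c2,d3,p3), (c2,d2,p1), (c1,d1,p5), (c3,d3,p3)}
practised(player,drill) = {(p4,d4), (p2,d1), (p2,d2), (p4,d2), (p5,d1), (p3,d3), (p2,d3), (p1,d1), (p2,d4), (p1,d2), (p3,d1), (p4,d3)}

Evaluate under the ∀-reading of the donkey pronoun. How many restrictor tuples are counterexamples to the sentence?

1

"him" takes "a player" as antecedent and "it" takes "a drill"; both are donkey pronouns co-varying with the restrictor.
Strong reading: for every (c,d,p) with showed(c,d,p), practised(p,d).
Restrictor triples: (c1,d1,p5)→practised(p5,d1) ✓  (c1,d3,p2)→practised(p2,d3) ✓  (c1,d3,p4)→practised(p4,d3) ✓  (c2,d2,p1)→practised(p1,d2) ✓  (c2,d3,p2)→practised(p2,d3) ✓  (c2,d3,p3)→practised(p3,d3) ✓  (c3,d1,p5)→practised(p5,d1) ✓  (c3,d2,p2)→practised(p2,d2) ✓  (c3,d2,p4)→practised(p4,d2) ✓  (c3,d3,p3)→practised(p3,d3) ✓  (c4,d1,p1)→practised(p1,d1) ✓  (c4,d1,p2)→practised(p2,d1) ✓  (c4,d4,p2)→practised(p2,d4) ✓  (c4,d4,p5)→practised(p5,d4) ✗
Counterexamples (restrictor triples failing the scope): 1.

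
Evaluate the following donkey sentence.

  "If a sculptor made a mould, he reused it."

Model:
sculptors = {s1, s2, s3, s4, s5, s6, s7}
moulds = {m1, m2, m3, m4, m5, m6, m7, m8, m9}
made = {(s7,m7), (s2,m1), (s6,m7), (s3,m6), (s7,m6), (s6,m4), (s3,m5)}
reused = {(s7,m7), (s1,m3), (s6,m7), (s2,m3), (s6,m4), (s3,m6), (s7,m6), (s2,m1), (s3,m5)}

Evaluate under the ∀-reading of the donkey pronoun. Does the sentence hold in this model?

True

"it" takes "a mould" as antecedent — a donkey pronoun bound across the clause boundary.
Strong reading: for every (s,m) with made(s,m), reused(s,m).
Restrictor pairs: (s2,m1) ✓  (s3,m5) ✓  (s3,m6) ✓  (s6,m4) ✓  (s6,m7) ✓  (s7,m6) ✓  (s7,m7) ✓
Every restrictor pair satisfies the scope.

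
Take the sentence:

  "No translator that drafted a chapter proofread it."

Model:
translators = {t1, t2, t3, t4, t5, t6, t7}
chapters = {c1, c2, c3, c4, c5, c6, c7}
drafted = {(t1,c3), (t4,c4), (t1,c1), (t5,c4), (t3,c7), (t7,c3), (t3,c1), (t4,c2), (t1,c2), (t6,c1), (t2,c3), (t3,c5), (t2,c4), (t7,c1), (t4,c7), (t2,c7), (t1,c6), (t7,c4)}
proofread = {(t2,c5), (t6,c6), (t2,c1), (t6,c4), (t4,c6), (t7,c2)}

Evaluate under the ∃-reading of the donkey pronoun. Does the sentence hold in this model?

"it" takes "a chapter" as antecedent — a donkey pronoun bound across the clause boundary.
Truth condition: for no (t,c) with drafted(t,c) does proofread(t,c) hold.
Restrictor pairs — does the scope hold? (t1,c1):fails  (t1,c2):fails  (t1,c3):fails  (t1,c6):fails  (t2,c3):fails  (t2,c4):fails  (t2,c7):fails  (t3,c1):fails  (t3,c5):fails  (t3,c7):fails  (t4,c2):fails  (t4,c4):fails  (t4,c7):fails  (t5,c4):fails  (t6,c1):fails  (t7,c1):fails  (t7,c3):fails  (t7,c4):fails
Scope holds for no restrictor pair, so the sentence is true.

True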